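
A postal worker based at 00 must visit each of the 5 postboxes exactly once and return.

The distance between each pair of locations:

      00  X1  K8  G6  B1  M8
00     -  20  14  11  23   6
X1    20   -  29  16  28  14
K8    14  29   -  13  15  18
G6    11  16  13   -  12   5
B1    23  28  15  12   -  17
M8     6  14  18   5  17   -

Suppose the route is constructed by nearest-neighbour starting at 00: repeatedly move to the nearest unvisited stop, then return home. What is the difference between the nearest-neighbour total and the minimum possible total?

Excess over optimum: 10.

00: M8=6, G6=11, K8=14, X1=20, B1=23 ⇒ M8
M8: G6=5, X1=14, B1=17, K8=18 ⇒ G6
G6: B1=12, K8=13, X1=16 ⇒ B1
B1: K8=15, X1=28 ⇒ K8
K8: X1=29 ⇒ X1
NN route 00 → M8 → G6 → B1 → K8 → X1 → 00 costs 87.
Optimal: 00 → K8 → B1 → G6 → X1 → M8 → 00 costs 77 (by enumerating all 60 distinct tours).
Excess = 87 − 77 = 10.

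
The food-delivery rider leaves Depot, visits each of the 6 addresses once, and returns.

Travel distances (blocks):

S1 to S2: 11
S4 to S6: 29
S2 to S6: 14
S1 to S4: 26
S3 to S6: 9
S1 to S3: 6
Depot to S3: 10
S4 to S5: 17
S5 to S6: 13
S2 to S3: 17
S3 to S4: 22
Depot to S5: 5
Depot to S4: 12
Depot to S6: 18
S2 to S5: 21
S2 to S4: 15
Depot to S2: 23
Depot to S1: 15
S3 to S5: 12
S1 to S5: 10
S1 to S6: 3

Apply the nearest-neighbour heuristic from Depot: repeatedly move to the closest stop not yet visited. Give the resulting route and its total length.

71 blocks along Depot → S5 → S1 → S6 → S3 → S2 → S4 → Depot.

Depot → [S5:5 / S3:10 / S4:12 / S1:15 / S6:18 / S2:23] → S5 (5)
S5 → [S1:10 / S3:12 / S6:13 / S4:17 / S2:21] → S1 (10)
S1 → [S6:3 / S3:6 / S2:11 / S4:26] → S6 (3)
S6 → [S3:9 / S2:14 / S4:29] → S3 (9)
S3 → [S2:17 / S4:22] → S2 (17)
S2 → [S4:15] → S4 (15)
Return S4→Depot: 12.
Total = 5 + 10 + 3 + 9 + 17 + 15 + 12 = 71.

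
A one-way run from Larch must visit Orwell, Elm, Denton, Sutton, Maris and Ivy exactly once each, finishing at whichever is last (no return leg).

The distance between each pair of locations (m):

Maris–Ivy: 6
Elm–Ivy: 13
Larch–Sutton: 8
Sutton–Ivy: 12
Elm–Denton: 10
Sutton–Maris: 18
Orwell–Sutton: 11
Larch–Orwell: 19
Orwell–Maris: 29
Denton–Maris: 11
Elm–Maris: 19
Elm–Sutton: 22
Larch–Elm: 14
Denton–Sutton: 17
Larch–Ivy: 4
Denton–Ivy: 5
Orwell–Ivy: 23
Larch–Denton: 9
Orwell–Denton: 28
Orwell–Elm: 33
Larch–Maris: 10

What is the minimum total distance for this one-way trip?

There are 6! = 720 possible orderings.
Larch → Orwell → Elm → Denton → Sutton → Maris → Ivy: 19+33+10+17+18+6 = 103
Larch → Orwell → Elm → Denton → Sutton → Ivy → Maris: 19+33+10+17+12+6 = 97
Larch → Orwell → Elm → Denton → Maris → Sutton → Ivy: 19+33+10+11+18+12 = 103
Larch → Orwell → Elm → Denton → Maris → Ivy → Sutton: 19+33+10+11+6+12 = 91
Larch → Orwell → Elm → Denton → Ivy → Sutton → Maris: 19+33+10+5+12+18 = 97
Larch → Orwell → Elm → Denton → Ivy → Maris → Sutton: 19+33+10+5+6+18 = 91
Larch → Orwell → Elm → Sutton → Denton → Maris → Ivy: 19+33+22+17+11+6 = 108
Larch → Orwell → Elm → Sutton → Denton → Ivy → Maris: 19+33+22+17+5+6 = 102
… (712 more)
Larch → Elm → Denton → Maris → Ivy → Sutton → Orwell: 14+10+11+6+12+11 = 64  ← best
The minimum is 64.
One shortest path: Larch → Elm → Denton → Maris → Ivy → Sutton → Orwell.

Minimum one-way distance = 64 m.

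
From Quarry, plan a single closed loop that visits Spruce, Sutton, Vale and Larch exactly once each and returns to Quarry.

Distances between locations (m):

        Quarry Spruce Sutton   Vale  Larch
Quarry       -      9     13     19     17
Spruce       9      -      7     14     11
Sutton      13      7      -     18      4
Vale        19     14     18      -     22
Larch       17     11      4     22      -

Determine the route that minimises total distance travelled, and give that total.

Minimum total distance: 61 m.

There are 12 distinct closed tours to check (reversals are equivalent).
Quarry - Spruce - Sutton - Vale - Larch - Quarry: 9+7+18+22+17 = 73
Quarry - Spruce - Sutton - Larch - Vale - Quarry: 9+7+4+22+19 = 61
Quarry - Spruce - Vale - Sutton - Larch - Quarry: 9+14+18+4+17 = 62
Quarry - Spruce - Vale - Larch - Sutton - Quarry: 9+14+22+4+13 = 62
Quarry - Spruce - Larch - Sutton - Vale - Quarry: 9+11+4+18+19 = 61
Quarry - Spruce - Larch - Vale - Sutton - Quarry: 9+11+22+18+13 = 73
Quarry - Sutton - Spruce - Vale - Larch - Quarry: 13+7+14+22+17 = 73
Quarry - Sutton - Spruce - Larch - Vale - Quarry: 13+7+11+22+19 = 72
Quarry - Sutton - Vale - Spruce - Larch - Quarry: 13+18+14+11+17 = 73
Quarry - Sutton - Larch - Spruce - Vale - Quarry: 13+4+11+14+19 = 61
Quarry - Vale - Spruce - Sutton - Larch - Quarry: 19+14+7+4+17 = 61
Quarry - Vale - Sutton - Spruce - Larch - Quarry: 19+18+7+11+17 = 72
The minimum is 61.
One optimal route: Quarry → Spruce → Sutton → Larch → Vale → Quarry (or its reverse).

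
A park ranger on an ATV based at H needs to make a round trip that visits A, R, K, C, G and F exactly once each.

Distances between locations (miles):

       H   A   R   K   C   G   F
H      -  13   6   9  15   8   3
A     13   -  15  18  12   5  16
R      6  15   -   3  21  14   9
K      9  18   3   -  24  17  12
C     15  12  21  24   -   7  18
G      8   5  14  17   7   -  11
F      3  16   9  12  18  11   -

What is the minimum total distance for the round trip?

60 miles — the shortest possible round trip.

There are 360 distinct closed tours to check (reversals are equivalent).
H → A → R → K → C → G → F → H: 13+15+3+24+7+11+3 = 76
H → A → R → K → C → F → G → H: 13+15+3+24+18+11+8 = 92
H → A → R → K → G → C → F → H: 13+15+3+17+7+18+3 = 76
H → A → R → K → G → F → C → H: 13+15+3+17+11+18+15 = 92
H → A → R → K → F → C → G → H: 13+15+3+12+18+7+8 = 76
H → A → R → K → F → G → C → H: 13+15+3+12+11+7+15 = 76
H → A → R → C → K → G → F → H: 13+15+21+24+17+11+3 = 104
H → A → R → C → K → F → G → H: 13+15+21+24+12+11+8 = 104
… (352 more)
H → R → K → A → C → G → F → H: 6+3+18+12+7+11+3 = 60  ← best
The minimum is 60.
One optimal route: H → R → K → A → C → G → F → H (or its reverse).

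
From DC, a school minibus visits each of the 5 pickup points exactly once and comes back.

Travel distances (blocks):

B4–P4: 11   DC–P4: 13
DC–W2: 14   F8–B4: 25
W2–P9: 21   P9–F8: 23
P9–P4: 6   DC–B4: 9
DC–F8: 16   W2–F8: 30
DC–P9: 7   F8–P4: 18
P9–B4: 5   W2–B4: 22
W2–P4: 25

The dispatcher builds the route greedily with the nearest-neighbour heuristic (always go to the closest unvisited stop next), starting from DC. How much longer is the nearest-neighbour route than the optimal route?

Excess over optimum: 4 blocks.

From DC: P9=7, B4=9, P4=13, W2=14, F8=16 → choose P9 (7).
From P9: B4=5, P4=6, W2=21, F8=23 → choose B4 (5).
From B4: P4=11, W2=22, F8=25 → choose P4 (11).
From P4: F8=18, W2=25 → choose F8 (18).
From F8: W2=30 → choose W2 (30).
NN route DC → P9 → B4 → P4 → F8 → W2 → DC costs 85.
Optimal: DC → W2 → B4 → P9 → P4 → F8 → DC costs 81 (by enumerating all 60 distinct tours).
Excess = 85 − 81 = 4.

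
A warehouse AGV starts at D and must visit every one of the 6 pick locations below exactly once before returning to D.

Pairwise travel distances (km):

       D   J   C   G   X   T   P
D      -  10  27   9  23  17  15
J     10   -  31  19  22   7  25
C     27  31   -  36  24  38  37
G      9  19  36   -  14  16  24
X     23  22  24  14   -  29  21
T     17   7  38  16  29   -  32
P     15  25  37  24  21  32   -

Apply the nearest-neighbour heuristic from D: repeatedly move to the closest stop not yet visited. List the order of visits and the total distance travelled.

Total distance 141 km via the nearest-neighbour route D → G → X → P → J → T → C → D.

At D the remaining stops are G 9, J 10, P 15, T 17, X 23, C 27; go to G.
At G the remaining stops are X 14, T 16, J 19, P 24, C 36; go to X.
At X the remaining stops are P 21, J 22, C 24, T 29; go to P.
At P the remaining stops are J 25, T 32, C 37; go to J.
At J the remaining stops are T 7, C 31; go to T.
At T the remaining stops are C 38; go to C.
Return C→D: 27.
Total = 9 + 14 + 21 + 25 + 7 + 38 + 27 = 141.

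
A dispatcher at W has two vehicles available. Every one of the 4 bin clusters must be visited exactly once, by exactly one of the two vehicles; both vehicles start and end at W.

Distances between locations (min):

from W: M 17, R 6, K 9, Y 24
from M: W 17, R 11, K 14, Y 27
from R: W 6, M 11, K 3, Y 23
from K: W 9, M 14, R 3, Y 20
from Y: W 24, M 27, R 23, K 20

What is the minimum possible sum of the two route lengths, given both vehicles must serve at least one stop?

Try each way of splitting the stops between the two vehicles (each non-empty) and, for each split, find the best tour for each vehicle:
  {M} + {R, K, Y}: 34 + 53 = 87
  {R} + {M, K, Y}: 12 + 73 = 85
  {M, R} + {K, Y}: 34 + 53 = 87
  {K} + {M, R, Y}: 18 + 68 = 86
  {M, K} + {R, Y}: 40 + 53 = 93
  {R, K} + {M, Y}: 18 + 68 = 86
  … (7 splits in total)
Best: vehicle 1 W → R → W = 12; vehicle 2 W → M → Y → K → W = 73; combined 85.

85 min — the smallest possible combined total.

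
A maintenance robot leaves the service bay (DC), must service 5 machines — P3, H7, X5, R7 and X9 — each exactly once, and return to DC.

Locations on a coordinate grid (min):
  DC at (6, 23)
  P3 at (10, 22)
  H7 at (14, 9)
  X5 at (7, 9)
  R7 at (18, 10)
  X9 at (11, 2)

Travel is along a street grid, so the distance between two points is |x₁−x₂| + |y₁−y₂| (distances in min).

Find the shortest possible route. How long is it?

With 5 stops there are 5!/2 = 60 distinct round trips (a route and its reverse cost the same).
DC → P3 → H7 → X5 → R7 → X9 → DC: 5+17+7+12+15+26 = 82
DC → P3 → H7 → X5 → X9 → R7 → DC: 5+17+7+11+15+25 = 80
DC → P3 → H7 → R7 → X5 → X9 → DC: 5+17+5+12+11+26 = 76
DC → P3 → H7 → R7 → X9 → X5 → DC: 5+17+5+15+11+15 = 68
DC → P3 → H7 → X9 → X5 → R7 → DC: 5+17+10+11+12+25 = 80
DC → P3 → H7 → X9 → R7 → X5 → DC: 5+17+10+15+12+15 = 74
DC → P3 → X5 → H7 → R7 → X9 → DC: 5+16+7+5+15+26 = 74
DC → P3 → X5 → H7 → X9 → R7 → DC: 5+16+7+10+15+25 = 78
DC → P3 → X5 → R7 → H7 → X9 → DC: 5+16+12+5+10+26 = 74
DC → P3 → X5 → R7 → X9 → H7 → DC: 5+16+12+15+10+22 = 80
DC → P3 → X5 → X9 → H7 → R7 → DC: 5+16+11+10+5+25 = 72
DC → P3 → X5 → X9 → R7 → H7 → DC: 5+16+11+15+5+22 = 74
DC → P3 → R7 → H7 → X5 → X9 → DC: 5+20+5+7+11+26 = 74
DC → P3 → R7 → H7 → X9 → X5 → DC: 5+20+5+10+11+15 = 66
… (46 more)
The minimum is 66.
One optimal route: DC → P3 → R7 → H7 → X9 → X5 → DC (or its reverse).

66 min — the shortest possible round trip.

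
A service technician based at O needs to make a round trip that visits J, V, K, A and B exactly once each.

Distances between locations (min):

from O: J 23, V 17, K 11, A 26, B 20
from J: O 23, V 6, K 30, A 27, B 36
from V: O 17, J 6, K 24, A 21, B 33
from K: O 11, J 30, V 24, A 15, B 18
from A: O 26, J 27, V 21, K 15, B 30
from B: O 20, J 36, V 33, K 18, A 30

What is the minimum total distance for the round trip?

With 5 stops there are 5!/2 = 60 distinct round trips (a route and its reverse cost the same).
O → J → V → K → A → B → O: 23+6+24+15+30+20 = 118
O → J → V → K → B → A → O: 23+6+24+18+30+26 = 127
O → J → V → A → K → B → O: 23+6+21+15+18+20 = 103
O → J → V → A → B → K → O: 23+6+21+30+18+11 = 109
O → J → V → B → K → A → O: 23+6+33+18+15+26 = 121
O → J → V → B → A → K → O: 23+6+33+30+15+11 = 118
O → J → K → V → A → B → O: 23+30+24+21+30+20 = 148
O → J → K → V → B → A → O: 23+30+24+33+30+26 = 166
O → J → K → A → V → B → O: 23+30+15+21+33+20 = 142
O → J → K → A → B → V → O: 23+30+15+30+33+17 = 148
O → J → K → B → V → A → O: 23+30+18+33+21+26 = 151
O → J → K → B → A → V → O: 23+30+18+30+21+17 = 139
O → J → A → V → K → B → O: 23+27+21+24+18+20 = 133
O → J → A → V → B → K → O: 23+27+21+33+18+11 = 133
… (46 more)
The minimum is 103.
One optimal route: O → J → V → A → K → B → O (or its reverse).

103 min — the shortest possible round trip.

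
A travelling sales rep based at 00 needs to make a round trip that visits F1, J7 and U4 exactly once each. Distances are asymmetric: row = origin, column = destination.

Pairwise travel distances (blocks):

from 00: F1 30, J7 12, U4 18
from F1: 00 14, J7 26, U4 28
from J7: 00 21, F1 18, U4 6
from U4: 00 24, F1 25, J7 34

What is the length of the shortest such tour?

Minimum total distance: 57 blocks.

00 - F1 - J7 - U4 - 00: 30+26+6+24 = 86
00 - F1 - U4 - J7 - 00: 30+28+34+21 = 113
00 - J7 - F1 - U4 - 00: 12+18+28+24 = 82
00 - J7 - U4 - F1 - 00: 12+6+25+14 = 57
00 - U4 - F1 - J7 - 00: 18+25+26+21 = 90
00 - U4 - J7 - F1 - 00: 18+34+18+14 = 84
The minimum is 57.
One optimal route: 00 → J7 → U4 → F1 → 00.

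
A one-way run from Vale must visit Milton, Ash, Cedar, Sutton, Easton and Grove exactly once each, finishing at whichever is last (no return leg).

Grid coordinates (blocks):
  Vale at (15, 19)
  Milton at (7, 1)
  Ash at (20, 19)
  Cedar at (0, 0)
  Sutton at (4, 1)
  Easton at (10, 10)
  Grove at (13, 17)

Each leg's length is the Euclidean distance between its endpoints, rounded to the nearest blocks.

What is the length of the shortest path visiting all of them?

Minimum one-way distance = 36 blocks.

There are 6! = 720 possible orderings.
Vale → Milton → Ash → Cedar → Sutton → Easton → Grove: 20+22+28+4+11+8 = 93
Vale → Milton → Ash → Cedar → Sutton → Grove → Easton: 20+22+28+4+18+8 = 100
Vale → Milton → Ash → Cedar → Easton → Sutton → Grove: 20+22+28+14+11+18 = 113
Vale → Milton → Ash → Cedar → Easton → Grove → Sutton: 20+22+28+14+8+18 = 110
Vale → Milton → Ash → Cedar → Grove → Sutton → Easton: 20+22+28+21+18+11 = 120
Vale → Milton → Ash → Cedar → Grove → Easton → Sutton: 20+22+28+21+8+11 = 110
Vale → Milton → Ash → Sutton → Cedar → Easton → Grove: 20+22+24+4+14+8 = 92
Vale → Milton → Ash → Sutton → Cedar → Grove → Easton: 20+22+24+4+21+8 = 99
… (712 more)
Vale → Ash → Grove → Easton → Milton → Sutton → Cedar: 5+7+8+9+3+4 = 36  ← best
The minimum is 36.
One shortest path: Vale → Ash → Grove → Easton → Milton → Sutton → Cedar.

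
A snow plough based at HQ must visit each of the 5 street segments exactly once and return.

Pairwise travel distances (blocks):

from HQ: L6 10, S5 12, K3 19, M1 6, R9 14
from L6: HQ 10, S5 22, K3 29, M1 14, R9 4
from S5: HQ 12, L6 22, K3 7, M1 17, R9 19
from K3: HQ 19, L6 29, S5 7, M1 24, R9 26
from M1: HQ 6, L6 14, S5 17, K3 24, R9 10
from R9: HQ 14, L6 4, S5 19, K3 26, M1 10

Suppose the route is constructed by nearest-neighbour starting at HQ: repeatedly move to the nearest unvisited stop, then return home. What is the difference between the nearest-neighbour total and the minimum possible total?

From HQ: M1=6, L6=10, S5=12, R9=14, K3=19 → choose M1 (6).
From M1: R9=10, L6=14, S5=17, K3=24 → choose R9 (10).
From R9: L6=4, S5=19, K3=26 → choose L6 (4).
From L6: S5=22, K3=29 → choose S5 (22).
From S5: K3=7 → choose K3 (7).
NN route HQ → M1 → R9 → L6 → S5 → K3 → HQ costs 68.
Optimal: HQ → L6 → R9 → M1 → S5 → K3 → HQ costs 67 (by enumerating all 60 distinct tours).
Excess = 68 − 67 = 1.

Excess over optimum: 1 blocks.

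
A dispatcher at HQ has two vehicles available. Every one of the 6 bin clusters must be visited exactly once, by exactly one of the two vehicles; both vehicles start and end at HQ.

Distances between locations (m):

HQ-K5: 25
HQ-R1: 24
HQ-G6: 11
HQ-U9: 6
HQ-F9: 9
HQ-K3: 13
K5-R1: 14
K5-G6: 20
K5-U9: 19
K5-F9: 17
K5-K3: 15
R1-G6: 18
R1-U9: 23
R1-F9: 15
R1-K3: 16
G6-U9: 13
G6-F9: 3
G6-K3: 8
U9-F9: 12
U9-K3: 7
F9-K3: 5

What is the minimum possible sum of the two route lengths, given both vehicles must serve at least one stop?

Check every non-empty split of the stops between the two vehicles; for each half take its own optimal tour:
  {K5} + {R1, G6, U9, F9, K3}: 50 + 58 = 108
  {R1} + {K5, G6, U9, F9, K3}: 48 + 59 = 107
  {K5, R1} + {G6, U9, F9, K3}: 63 + 32 = 95
  {G6} + {K5, R1, U9, F9, K3}: 22 + 66 = 88
  {K5, G6} + {R1, U9, F9, K3}: 56 + 53 = 109
  {R1, G6} + {K5, U9, F9, K3}: 53 + 54 = 107
  … (31 splits in total)
  {U9} + {K5, R1, G6, F9, K3}: 12 + 71 = 83  ← best
Best: vehicle 1 HQ → U9 → HQ = 12; vehicle 2 HQ → G6 → F9 → R1 → K5 → K3 → HQ = 71; combined 83.

83 m — the smallest possible combined total.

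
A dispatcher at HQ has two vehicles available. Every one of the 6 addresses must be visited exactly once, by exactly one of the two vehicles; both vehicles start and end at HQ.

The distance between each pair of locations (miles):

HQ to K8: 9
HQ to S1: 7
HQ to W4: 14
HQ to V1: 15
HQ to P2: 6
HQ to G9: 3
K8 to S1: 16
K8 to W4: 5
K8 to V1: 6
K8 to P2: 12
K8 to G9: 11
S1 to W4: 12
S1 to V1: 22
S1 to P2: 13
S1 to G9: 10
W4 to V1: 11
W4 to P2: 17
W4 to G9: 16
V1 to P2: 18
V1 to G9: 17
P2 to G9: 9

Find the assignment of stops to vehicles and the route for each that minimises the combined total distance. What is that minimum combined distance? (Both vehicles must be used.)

Minimum combined distance: 60 miles.

There are 2^5 − 1 = 31 ways to divide the 6 stops into two non-empty groups. For each, the best each vehicle can do is its own shortest tour through its group:
  {K8} + {S1, W4, V1, P2, G9}: 18 + 60 = 78
  {S1} + {K8, W4, V1, P2, G9}: 14 + 54 = 68
  {K8, S1} + {W4, V1, P2, G9}: 32 + 54 = 86
  {W4} + {K8, S1, V1, P2, G9}: 28 + 58 = 86
  {K8, W4} + {S1, V1, P2, G9}: 28 + 58 = 86
  {S1, W4} + {K8, V1, P2, G9}: 33 + 44 = 77
  … (31 splits in total)
  {K8, S1, W4, V1, P2} + {G9}: 54 + 6 = 60  ← best
Best: vehicle 1 HQ → S1 → W4 → K8 → V1 → P2 → HQ = 54; vehicle 2 HQ → G9 → HQ = 6; combined 60.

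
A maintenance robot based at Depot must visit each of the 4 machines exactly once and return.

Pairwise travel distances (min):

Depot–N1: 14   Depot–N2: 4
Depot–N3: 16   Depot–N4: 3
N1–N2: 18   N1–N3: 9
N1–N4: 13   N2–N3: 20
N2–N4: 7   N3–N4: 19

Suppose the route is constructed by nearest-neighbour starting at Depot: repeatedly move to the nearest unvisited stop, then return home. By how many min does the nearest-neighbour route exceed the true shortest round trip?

Depot: N4=3, N2=4, N1=14, N3=16 ⇒ N4
N4: N2=7, N1=13, N3=19 ⇒ N2
N2: N1=18, N3=20 ⇒ N1
N1: N3=9 ⇒ N3
NN route Depot → N4 → N2 → N1 → N3 → Depot costs 53.
Optimal: Depot → N2 → N3 → N1 → N4 → Depot costs 49 (by enumerating all 12 distinct tours).
Excess = 53 − 49 = 4.

Excess over optimum: 4 min.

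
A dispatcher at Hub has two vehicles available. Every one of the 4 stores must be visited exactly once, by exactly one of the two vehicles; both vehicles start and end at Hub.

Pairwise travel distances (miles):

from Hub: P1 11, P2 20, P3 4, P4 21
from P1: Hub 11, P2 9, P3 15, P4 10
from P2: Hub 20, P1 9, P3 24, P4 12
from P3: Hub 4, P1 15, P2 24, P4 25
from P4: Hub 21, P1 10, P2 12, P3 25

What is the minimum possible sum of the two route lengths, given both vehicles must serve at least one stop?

There are 2^3 − 1 = 7 ways to divide the 4 stops into two non-empty groups. For each, the best each vehicle can do is its own shortest tour through its group:
  {P1} + {P2, P3, P4}: 22 + 61 = 83
  {P2} + {P1, P3, P4}: 40 + 50 = 90
  {P1, P2} + {P3, P4}: 40 + 50 = 90
  {P3} + {P1, P2, P4}: 8 + 53 = 61
  {P1, P3} + {P2, P4}: 30 + 53 = 83
  {P2, P3} + {P1, P4}: 48 + 42 = 90
  … (7 splits in total)
Best: vehicle 1 Hub → P3 → Hub = 8; vehicle 2 Hub → P1 → P2 → P4 → Hub = 53; combined 61.

Minimum combined distance: 61 miles.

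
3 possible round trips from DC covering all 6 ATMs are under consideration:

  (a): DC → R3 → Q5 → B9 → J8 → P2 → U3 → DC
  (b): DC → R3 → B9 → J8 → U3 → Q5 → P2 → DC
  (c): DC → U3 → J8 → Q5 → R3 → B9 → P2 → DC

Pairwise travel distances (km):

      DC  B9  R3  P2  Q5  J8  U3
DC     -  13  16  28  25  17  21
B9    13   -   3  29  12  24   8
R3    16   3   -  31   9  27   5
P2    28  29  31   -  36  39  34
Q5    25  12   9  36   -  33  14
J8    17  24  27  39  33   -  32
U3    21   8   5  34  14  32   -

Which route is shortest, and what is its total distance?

(a): 16 + 9 + 12 + 24 + 39 + 34 + 21 = 155
(b): 16 + 3 + 24 + 32 + 14 + 36 + 28 = 153
(c): 21 + 32 + 33 + 9 + 3 + 29 + 28 = 155

153 km — (b) is the shortest.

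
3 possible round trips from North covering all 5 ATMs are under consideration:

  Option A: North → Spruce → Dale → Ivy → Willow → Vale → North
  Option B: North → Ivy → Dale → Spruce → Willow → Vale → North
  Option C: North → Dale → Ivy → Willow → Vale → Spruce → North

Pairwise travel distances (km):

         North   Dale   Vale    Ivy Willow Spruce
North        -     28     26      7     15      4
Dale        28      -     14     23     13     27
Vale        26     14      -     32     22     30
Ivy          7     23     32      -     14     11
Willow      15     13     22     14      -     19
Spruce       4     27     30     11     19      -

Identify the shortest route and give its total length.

116 km — Option A is the shortest.

Option A: 4 + 27 + 23 + 14 + 22 + 26 = 116
Option B: 7 + 23 + 27 + 19 + 22 + 26 = 124
Option C: 28 + 23 + 14 + 22 + 30 + 4 = 121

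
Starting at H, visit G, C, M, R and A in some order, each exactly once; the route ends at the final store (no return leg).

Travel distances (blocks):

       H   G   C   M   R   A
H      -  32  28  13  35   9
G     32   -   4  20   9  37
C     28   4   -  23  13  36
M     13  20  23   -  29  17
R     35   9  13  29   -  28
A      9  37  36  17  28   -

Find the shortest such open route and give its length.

Shortest open route: 62 blocks.

There are 5! = 120 possible orderings.
H → G → C → M → R → A: 32+4+23+29+28 = 116
H → G → C → M → A → R: 32+4+23+17+28 = 104
H → G → C → R → M → A: 32+4+13+29+17 = 95
H → G → C → R → A → M: 32+4+13+28+17 = 94
H → G → C → A → M → R: 32+4+36+17+29 = 118
H → G → C → A → R → M: 32+4+36+28+29 = 129
H → G → M → C → R → A: 32+20+23+13+28 = 116
H → G → M → C → A → R: 32+20+23+36+28 = 139
H → G → M → R → C → A: 32+20+29+13+36 = 130
H → G → M → R → A → C: 32+20+29+28+36 = 145
H → G → M → A → C → R: 32+20+17+36+13 = 118
H → G → M → A → R → C: 32+20+17+28+13 = 110
H → G → R → C → M → A: 32+9+13+23+17 = 94
H → G → R → C → A → M: 32+9+13+36+17 = 107
… (106 more)
H → A → M → C → G → R: 9+17+23+4+9 = 62  ← best
The minimum is 62.
One shortest path: H → A → M → C → G → R.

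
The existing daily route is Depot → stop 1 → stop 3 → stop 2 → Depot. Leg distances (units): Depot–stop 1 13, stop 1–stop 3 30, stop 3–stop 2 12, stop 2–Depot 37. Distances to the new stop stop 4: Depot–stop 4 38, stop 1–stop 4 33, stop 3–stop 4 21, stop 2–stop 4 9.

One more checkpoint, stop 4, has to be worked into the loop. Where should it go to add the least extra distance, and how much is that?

Minimum extra distance: 10, inserting stop 4 between stop 2 and Depot.

Insertion cost between consecutive stops i–j is d(i,stop 4) + d(stop 4,j) − d(i,j):
  between Depot and stop 1: 38 + 33 − 13 = 58
  between stop 1 and stop 3: 33 + 21 − 30 = 24
  between stop 3 and stop 2: 21 + 9 − 12 = 18
  between stop 2 and Depot: 9 + 38 − 37 = 10
Cheapest insertion is between stop 2 and Depot, adding 10.
New total = 92 + 10 = 102.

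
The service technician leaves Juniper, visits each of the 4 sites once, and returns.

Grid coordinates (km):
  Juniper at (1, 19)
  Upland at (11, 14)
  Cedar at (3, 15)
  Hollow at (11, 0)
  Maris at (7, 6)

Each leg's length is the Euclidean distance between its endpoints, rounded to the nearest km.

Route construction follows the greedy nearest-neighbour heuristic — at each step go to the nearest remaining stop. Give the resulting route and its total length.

49 km along Juniper → Cedar → Upland → Maris → Hollow → Juniper.

At Juniper the remaining stops are Cedar 4, Upland 11, Maris 14, Hollow 21; go to Cedar.
At Cedar the remaining stops are Upland 8, Maris 10, Hollow 17; go to Upland.
At Upland the remaining stops are Maris 9, Hollow 14; go to Maris.
At Maris the remaining stops are Hollow 7; go to Hollow.
Return Hollow→Juniper: 21.
Total = 4 + 8 + 9 + 7 + 21 = 49.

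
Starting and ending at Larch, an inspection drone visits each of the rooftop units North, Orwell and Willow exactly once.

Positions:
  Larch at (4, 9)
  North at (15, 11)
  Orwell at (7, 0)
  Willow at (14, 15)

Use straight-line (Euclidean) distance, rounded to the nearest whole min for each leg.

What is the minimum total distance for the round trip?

Shortest round trip = 39 min.

Larch → North → Orwell → Willow → Larch: 11+14+17+12 = 54
Larch → North → Willow → Orwell → Larch: 11+4+17+9 = 41
Larch → Orwell → North → Willow → Larch: 9+14+4+12 = 39
The minimum is 39.
One optimal route: Larch → Orwell → North → Willow → Larch (or its reverse).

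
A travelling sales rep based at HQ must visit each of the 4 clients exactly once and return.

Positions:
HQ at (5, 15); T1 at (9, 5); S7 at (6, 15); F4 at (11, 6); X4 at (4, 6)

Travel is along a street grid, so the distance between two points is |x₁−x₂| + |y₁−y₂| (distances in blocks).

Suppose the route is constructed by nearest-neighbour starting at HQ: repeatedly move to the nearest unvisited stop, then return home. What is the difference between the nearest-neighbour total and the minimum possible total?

The nearest-neighbour route is 2 blocks longer than optimal.

From HQ: S7=1, X4=10, T1=14, F4=15 → choose S7 (1).
From S7: X4=11, T1=13, F4=14 → choose X4 (11).
From X4: T1=6, F4=7 → choose T1 (6).
From T1: F4=3 → choose F4 (3).
NN route HQ → S7 → X4 → T1 → F4 → HQ costs 36.
Optimal: HQ → S7 → T1 → F4 → X4 → HQ costs 34 (by enumerating all 12 distinct tours).
Excess = 36 − 34 = 2.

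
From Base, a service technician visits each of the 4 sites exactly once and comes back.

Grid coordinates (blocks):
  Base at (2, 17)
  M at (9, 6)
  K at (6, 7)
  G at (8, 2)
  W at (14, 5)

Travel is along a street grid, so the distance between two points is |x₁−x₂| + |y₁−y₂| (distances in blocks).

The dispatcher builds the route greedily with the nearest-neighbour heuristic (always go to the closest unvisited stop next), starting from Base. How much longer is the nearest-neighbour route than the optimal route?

From Base: K=14, M=18, G=21, W=24 → choose K (14).
From K: M=4, G=7, W=10 → choose M (4).
From M: G=5, W=6 → choose G (5).
From G: W=9 → choose W (9).
NN route Base → K → M → G → W → Base costs 56.
Optimal: Base → M → W → G → K → Base costs 54 (by enumerating all 12 distinct tours).
Excess = 56 − 54 = 2.

Excess over optimum: 2 blocks.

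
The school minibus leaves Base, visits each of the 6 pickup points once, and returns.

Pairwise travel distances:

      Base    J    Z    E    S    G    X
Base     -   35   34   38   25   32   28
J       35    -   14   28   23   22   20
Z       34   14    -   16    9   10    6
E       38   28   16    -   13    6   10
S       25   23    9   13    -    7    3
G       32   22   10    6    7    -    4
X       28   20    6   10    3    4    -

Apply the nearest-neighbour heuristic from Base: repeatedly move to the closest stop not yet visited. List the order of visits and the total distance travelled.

Base → [S:25 / X:28 / G:32 / Z:34 / J:35 / E:38] → S (25)
S → [X:3 / G:7 / Z:9 / E:13 / J:23] → X (3)
X → [G:4 / Z:6 / E:10 / J:20] → G (4)
G → [E:6 / Z:10 / J:22] → E (6)
E → [Z:16 / J:28] → Z (16)
Z → [J:14] → J (14)
Return J→Base: 35.
Total = 25 + 3 + 4 + 6 + 16 + 14 + 35 = 103.

Total distance 103 via the nearest-neighbour route Base → S → X → G → E → Z → J → Base.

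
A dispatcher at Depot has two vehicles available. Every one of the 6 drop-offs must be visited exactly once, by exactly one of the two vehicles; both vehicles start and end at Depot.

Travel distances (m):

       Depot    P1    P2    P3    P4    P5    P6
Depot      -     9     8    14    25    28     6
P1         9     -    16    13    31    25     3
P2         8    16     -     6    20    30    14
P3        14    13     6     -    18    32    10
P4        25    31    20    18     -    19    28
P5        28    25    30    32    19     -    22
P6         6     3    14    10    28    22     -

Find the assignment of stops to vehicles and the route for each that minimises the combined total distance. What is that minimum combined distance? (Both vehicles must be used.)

Check every non-empty split of the stops between the two vehicles; for each half take its own optimal tour:
  {P1} + {P2, P3, P4, P5, P6}: 18 + 79 = 97
  {P2} + {P1, P3, P4, P5, P6}: 16 + 85 = 101
  {P1, P2} + {P3, P4, P5, P6}: 33 + 79 = 112
  {P3} + {P1, P2, P4, P5, P6}: 28 + 81 = 109
  {P1, P3} + {P2, P4, P5, P6}: 36 + 75 = 111
  {P2, P3} + {P1, P4, P5, P6}: 28 + 78 = 106
  … (31 splits in total)
Best: vehicle 1 Depot → P1 → Depot = 18; vehicle 2 Depot → P2 → P3 → P4 → P5 → P6 → Depot = 79; combined 97.

97 m — the smallest possible combined total.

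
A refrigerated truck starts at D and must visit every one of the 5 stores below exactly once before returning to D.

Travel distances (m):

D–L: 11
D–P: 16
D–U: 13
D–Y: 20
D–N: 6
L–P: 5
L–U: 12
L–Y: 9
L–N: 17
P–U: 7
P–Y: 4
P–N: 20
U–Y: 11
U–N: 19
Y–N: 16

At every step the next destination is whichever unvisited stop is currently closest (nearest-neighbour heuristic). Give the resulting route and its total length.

From D: distances to unvisited — N=6, L=11, U=13, P=16, Y=20. Nearest is N (6).
From N: distances to unvisited — Y=16, L=17, U=19, P=20. Nearest is Y (16).
From Y: distances to unvisited — P=4, L=9, U=11. Nearest is P (4).
From P: distances to unvisited — L=5, U=7. Nearest is L (5).
From L: distances to unvisited — U=12. Nearest is U (12).
Return U→D: 13.
Total = 6 + 16 + 4 + 5 + 12 + 13 = 56.

Total distance 56 m via the nearest-neighbour route D → N → Y → P → L → U → D.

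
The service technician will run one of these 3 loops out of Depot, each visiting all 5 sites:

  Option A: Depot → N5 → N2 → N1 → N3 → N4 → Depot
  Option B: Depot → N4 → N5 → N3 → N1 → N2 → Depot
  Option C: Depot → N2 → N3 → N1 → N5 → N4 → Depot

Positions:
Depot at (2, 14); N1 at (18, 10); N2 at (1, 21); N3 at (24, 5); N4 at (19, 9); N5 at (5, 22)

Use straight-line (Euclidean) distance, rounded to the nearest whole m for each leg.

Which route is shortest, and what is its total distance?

Shortest is Option A, total 65 m.

Option A: 9 + 4 + 20 + 8 + 6 + 18 = 65
Option B: 18 + 19 + 25 + 8 + 20 + 7 = 97
Option C: 7 + 28 + 8 + 18 + 19 + 18 = 98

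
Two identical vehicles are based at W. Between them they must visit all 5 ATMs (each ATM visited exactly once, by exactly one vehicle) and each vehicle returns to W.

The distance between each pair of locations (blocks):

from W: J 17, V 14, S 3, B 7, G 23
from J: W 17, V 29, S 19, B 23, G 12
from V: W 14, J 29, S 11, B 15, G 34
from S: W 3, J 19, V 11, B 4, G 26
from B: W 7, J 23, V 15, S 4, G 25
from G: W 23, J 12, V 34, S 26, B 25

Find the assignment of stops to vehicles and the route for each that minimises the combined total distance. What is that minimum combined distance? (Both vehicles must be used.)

88 blocks — the smallest possible combined total.

Check every non-empty split of the stops between the two vehicles; for each half take its own optimal tour:
  {J} + {V, S, B, G}: 34 + 77 = 111
  {V} + {J, S, B, G}: 28 + 61 = 89
  {J, V} + {S, B, G}: 60 + 55 = 115
  {S} + {J, V, B, G}: 6 + 83 = 89
  {J, S} + {V, B, G}: 39 + 77 = 116
  {V, S} + {J, B, G}: 28 + 61 = 89
  … (15 splits in total)
  {V, S, B} + {J, G}: 36 + 52 = 88  ← best
Best: vehicle 1 W → V → S → B → W = 36; vehicle 2 W → J → G → W = 52; combined 88.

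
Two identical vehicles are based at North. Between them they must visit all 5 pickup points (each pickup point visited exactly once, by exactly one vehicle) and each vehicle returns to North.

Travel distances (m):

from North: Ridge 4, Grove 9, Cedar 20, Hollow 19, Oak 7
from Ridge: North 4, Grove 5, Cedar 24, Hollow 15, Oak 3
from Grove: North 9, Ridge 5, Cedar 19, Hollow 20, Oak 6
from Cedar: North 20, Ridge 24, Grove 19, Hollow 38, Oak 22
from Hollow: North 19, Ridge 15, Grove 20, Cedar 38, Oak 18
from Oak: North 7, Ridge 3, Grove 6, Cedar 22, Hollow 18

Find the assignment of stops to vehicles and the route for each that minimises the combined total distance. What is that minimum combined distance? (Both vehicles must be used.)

Check every non-empty split of the stops between the two vehicles; for each half take its own optimal tour:
  {Ridge} + {Grove, Cedar, Hollow, Oak}: 8 + 82 = 90
  {Grove} + {Ridge, Cedar, Hollow, Oak}: 18 + 79 = 97
  {Ridge, Grove} + {Cedar, Hollow, Oak}: 18 + 79 = 97
  {Cedar} + {Ridge, Grove, Hollow, Oak}: 40 + 52 = 92
  {Ridge, Cedar} + {Grove, Hollow, Oak}: 48 + 52 = 100
  {Grove, Cedar} + {Ridge, Hollow, Oak}: 48 + 44 = 92
  … (15 splits in total)
Best: vehicle 1 North → Ridge → North = 8; vehicle 2 North → Cedar → Grove → Oak → Hollow → North = 82; combined 90.

90 m — the smallest possible combined total.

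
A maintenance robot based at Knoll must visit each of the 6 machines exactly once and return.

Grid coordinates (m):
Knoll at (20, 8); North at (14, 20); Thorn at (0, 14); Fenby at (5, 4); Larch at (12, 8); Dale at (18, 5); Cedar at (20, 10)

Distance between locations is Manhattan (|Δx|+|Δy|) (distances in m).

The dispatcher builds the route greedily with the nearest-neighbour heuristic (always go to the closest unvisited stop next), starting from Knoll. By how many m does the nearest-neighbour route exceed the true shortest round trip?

From Knoll: Cedar=2, Dale=5, Larch=8, North=18, Fenby=19, Thorn=26 → choose Cedar (2).
From Cedar: Dale=7, Larch=10, North=16, Fenby=21, Thorn=24 → choose Dale (7).
From Dale: Larch=9, Fenby=14, North=19, Thorn=27 → choose Larch (9).
From Larch: Fenby=11, North=14, Thorn=18 → choose Fenby (11).
From Fenby: Thorn=15, North=25 → choose Thorn (15).
From Thorn: North=20 → choose North (20).
NN route Knoll → Cedar → Dale → Larch → Fenby → Thorn → North → Knoll costs 82.
Optimal: Knoll → Dale → Larch → Fenby → Thorn → North → Cedar → Knoll costs 78 (by enumerating all 360 distinct tours).
Excess = 82 − 78 = 4.

4 m longer than the optimal tour.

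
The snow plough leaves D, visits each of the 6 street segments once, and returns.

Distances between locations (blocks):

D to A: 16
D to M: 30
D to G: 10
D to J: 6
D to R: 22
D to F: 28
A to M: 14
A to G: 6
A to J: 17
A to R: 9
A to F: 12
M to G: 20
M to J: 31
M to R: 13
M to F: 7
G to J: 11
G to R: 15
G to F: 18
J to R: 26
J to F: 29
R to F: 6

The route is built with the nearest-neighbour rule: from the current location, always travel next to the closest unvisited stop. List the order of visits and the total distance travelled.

At D the remaining stops are J 6, G 10, A 16, R 22, F 28, M 30; go to J.
At J the remaining stops are G 11, A 17, R 26, F 29, M 31; go to G.
At G the remaining stops are A 6, R 15, F 18, M 20; go to A.
At A the remaining stops are R 9, F 12, M 14; go to R.
At R the remaining stops are F 6, M 13; go to F.
At F the remaining stops are M 7; go to M.
Return M→D: 30.
Total = 6 + 11 + 6 + 9 + 6 + 7 + 30 = 75.

Total distance 75 blocks via the nearest-neighbour route D → J → G → A → R → F → M → D.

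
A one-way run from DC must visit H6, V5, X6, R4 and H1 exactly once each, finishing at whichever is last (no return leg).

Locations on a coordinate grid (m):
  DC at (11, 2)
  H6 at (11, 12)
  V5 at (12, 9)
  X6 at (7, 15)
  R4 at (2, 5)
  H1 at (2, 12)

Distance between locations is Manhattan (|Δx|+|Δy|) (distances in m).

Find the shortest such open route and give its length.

Shortest open route: 34 m.

There are 5! = 120 possible orderings.
DC - H6 - V5 - X6 - R4 - H1: 10+4+11+15+7 = 47
DC - H6 - V5 - X6 - H1 - R4: 10+4+11+8+7 = 40
DC - H6 - V5 - R4 - X6 - H1: 10+4+14+15+8 = 51
DC - H6 - V5 - R4 - H1 - X6: 10+4+14+7+8 = 43
DC - H6 - V5 - H1 - X6 - R4: 10+4+13+8+15 = 50
DC - H6 - V5 - H1 - R4 - X6: 10+4+13+7+15 = 49
DC - H6 - X6 - V5 - R4 - H1: 10+7+11+14+7 = 49
DC - H6 - X6 - V5 - H1 - R4: 10+7+11+13+7 = 48
DC - H6 - X6 - R4 - V5 - H1: 10+7+15+14+13 = 59
DC - H6 - X6 - R4 - H1 - V5: 10+7+15+7+13 = 52
DC - H6 - X6 - H1 - V5 - R4: 10+7+8+13+14 = 52
DC - H6 - X6 - H1 - R4 - V5: 10+7+8+7+14 = 46
DC - H6 - R4 - V5 - X6 - H1: 10+16+14+11+8 = 59
DC - H6 - R4 - V5 - H1 - X6: 10+16+14+13+8 = 61
… (106 more)
DC - V5 - H6 - X6 - H1 - R4: 8+4+7+8+7 = 34  ← best
The minimum is 34.
One shortest path: DC → V5 → H6 → X6 → H1 → R4.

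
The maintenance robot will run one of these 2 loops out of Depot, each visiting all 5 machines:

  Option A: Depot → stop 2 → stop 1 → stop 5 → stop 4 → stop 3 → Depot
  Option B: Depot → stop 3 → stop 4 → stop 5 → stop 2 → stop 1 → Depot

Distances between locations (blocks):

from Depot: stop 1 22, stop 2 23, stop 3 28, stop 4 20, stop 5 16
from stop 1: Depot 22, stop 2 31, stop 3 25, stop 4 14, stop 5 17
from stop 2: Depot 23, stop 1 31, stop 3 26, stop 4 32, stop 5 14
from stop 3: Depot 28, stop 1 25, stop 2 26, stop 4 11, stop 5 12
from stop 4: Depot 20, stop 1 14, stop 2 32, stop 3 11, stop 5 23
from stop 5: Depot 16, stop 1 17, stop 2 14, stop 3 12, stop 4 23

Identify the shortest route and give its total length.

Option A: 23 + 31 + 17 + 23 + 11 + 28 = 133
Option B: 28 + 11 + 23 + 14 + 31 + 22 = 129

Shortest is Option B, total 129 blocks.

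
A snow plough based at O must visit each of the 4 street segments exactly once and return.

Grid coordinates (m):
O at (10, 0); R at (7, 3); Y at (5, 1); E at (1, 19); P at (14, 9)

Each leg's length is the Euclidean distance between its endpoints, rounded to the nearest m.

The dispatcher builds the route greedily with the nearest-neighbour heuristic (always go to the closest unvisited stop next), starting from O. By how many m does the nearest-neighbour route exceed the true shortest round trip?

Excess over optimum: 5 m.

From O: R=4, Y=5, P=10, E=21 → choose R (4).
From R: Y=3, P=9, E=17 → choose Y (3).
From Y: P=12, E=18 → choose P (12).
From P: E=16 → choose E (16).
NN route O → R → Y → P → E → O costs 56.
Optimal: O → R → Y → E → P → O costs 51 (by enumerating all 12 distinct tours).
Excess = 56 − 51 = 5.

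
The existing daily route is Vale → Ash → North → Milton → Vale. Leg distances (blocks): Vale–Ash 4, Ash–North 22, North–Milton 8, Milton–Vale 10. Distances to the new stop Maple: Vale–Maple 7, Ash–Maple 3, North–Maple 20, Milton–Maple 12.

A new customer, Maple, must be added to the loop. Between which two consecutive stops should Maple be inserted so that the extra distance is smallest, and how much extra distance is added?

Minimum extra distance: 1 blocks, inserting Maple between Ash and North.

Insertion cost between consecutive stops i–j is d(i,Maple) + d(Maple,j) − d(i,j):
  between Vale and Ash: 7 + 3 − 4 = 6
  between Ash and North: 3 + 20 − 22 = 1
  between North and Milton: 20 + 12 − 8 = 24
  between Milton and Vale: 12 + 7 − 10 = 9
Cheapest insertion is between Ash and North, adding 1.
New total = 44 + 1 = 45.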